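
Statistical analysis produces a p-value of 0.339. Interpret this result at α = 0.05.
Since p = 0.339 > α = 0.05, fail to reject H₀.
There is insufficient evidence to reject the null hypothesis; the result is not statistically significant at the 0.05 level.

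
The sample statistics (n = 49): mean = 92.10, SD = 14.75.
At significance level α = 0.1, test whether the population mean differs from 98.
One-sample t-test:
H₀: μ = 98
H₁: μ ≠ 98
df = n - 1 = 48
t = (x̄ - μ₀) / (s/√n) = (92.10 - 98) / (14.75/√49) = -2.800
p-value = 0.0073

Since p-value < α = 0.1, we reject H₀.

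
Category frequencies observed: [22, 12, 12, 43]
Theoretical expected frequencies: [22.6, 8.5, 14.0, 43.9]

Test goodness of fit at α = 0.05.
Chi-square goodness of fit test:
H₀: observed counts match expected distribution
H₁: observed counts differ from expected distribution
df = k - 1 = 3
χ² = Σ(O - E)²/E
   = (22 - 22.6)²/22.6 + (12 - 8.5)²/8.5 + (12 - 14.0)²/14.0 + (43 - 43.9)²/43.9
   = 0.016 + 1.441 + 0.286 + 0.018
   = 1.76
p-value = 0.6234

Since p-value > α = 0.05, we fail to reject H₀.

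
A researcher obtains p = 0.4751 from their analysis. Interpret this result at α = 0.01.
Since p = 0.4751 > α = 0.01, fail to reject H₀.
There is insufficient evidence to reject the null hypothesis; the result is not statistically significant at the 0.01 level.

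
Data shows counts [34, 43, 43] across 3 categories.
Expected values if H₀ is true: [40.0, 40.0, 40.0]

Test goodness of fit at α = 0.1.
Chi-square goodness of fit test:
H₀: observed counts match expected distribution
H₁: observed counts differ from expected distribution
df = k - 1 = 2
χ² = Σ(O - E)²/E
   = (34 - 40.0)²/40.0 + (43 - 40.0)²/40.0 + (43 - 40.0)²/40.0
   = 0.900 + 0.225 + 0.225
   = 1.35
p-value = 0.5092

Since p-value > α = 0.1, we fail to reject H₀.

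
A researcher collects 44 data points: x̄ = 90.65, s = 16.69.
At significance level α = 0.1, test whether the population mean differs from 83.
One-sample t-test:
H₀: μ = 83
H₁: μ ≠ 83
df = n - 1 = 43
t = (x̄ - μ₀) / (s/√n) = (90.65 - 83) / (16.69/√44) = 3.040
p-value = 0.0040

Since p-value < α = 0.1, we reject H₀.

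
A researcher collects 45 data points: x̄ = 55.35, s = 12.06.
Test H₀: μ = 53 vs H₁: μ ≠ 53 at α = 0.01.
One-sample t-test:
H₀: μ = 53
H₁: μ ≠ 53
df = n - 1 = 44
t = (x̄ - μ₀) / (s/√n) = (55.35 - 53) / (12.06/√45) = 1.307
p-value = 0.1980

Since p-value > α = 0.01, we fail to reject H₀.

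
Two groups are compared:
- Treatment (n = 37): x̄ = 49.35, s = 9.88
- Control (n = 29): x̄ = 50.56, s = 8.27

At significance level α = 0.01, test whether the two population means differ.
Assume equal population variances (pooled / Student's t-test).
Student's two-sample t-test (equal variances):
H₀: μ₁ = μ₂
H₁: μ₁ ≠ μ₂
df = n₁ + n₂ - 2 = 64
Pooled variance s_p² = [(n₁-1)s₁² + (n₂-1)s₂²] / (n₁ + n₂ - 2) = [(36)(9.88²) + (28)(8.27²)] / 64 = 84.8300
SE = √(s_p²(1/n₁ + 1/n₂)) = √(84.8300 × (1/37 + 1/29)) = 2.2843
t = (x̄₁ - x̄₂) / SE = (49.35 - 50.56) / 2.2843 = -1.21 / 2.2843 = -0.530
p-value = 0.5981

Since p-value > α = 0.01, we fail to reject H₀.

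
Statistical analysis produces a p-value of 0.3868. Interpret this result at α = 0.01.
Since p = 0.3868 > α = 0.01, fail to reject H₀.
There is insufficient evidence to reject the null hypothesis; the result is not statistically significant at the 0.01 level.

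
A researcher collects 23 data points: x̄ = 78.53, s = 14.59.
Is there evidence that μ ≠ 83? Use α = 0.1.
One-sample t-test:
H₀: μ = 83
H₁: μ ≠ 83
df = n - 1 = 22
t = (x̄ - μ₀) / (s/√n) = (78.53 - 83) / (14.59/√23) = -1.469
p-value = 0.1559

Since p-value > α = 0.1, we fail to reject H₀.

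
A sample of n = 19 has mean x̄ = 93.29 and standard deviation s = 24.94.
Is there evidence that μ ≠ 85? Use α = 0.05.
One-sample t-test:
H₀: μ = 85
H₁: μ ≠ 85
df = n - 1 = 18
t = (x̄ - μ₀) / (s/√n) = (93.29 - 85) / (24.94/√19) = 1.449
p-value = 0.1646

Since p-value > α = 0.05, we fail to reject H₀.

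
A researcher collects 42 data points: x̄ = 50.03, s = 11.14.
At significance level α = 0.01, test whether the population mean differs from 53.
One-sample t-test:
H₀: μ = 53
H₁: μ ≠ 53
df = n - 1 = 41
t = (x̄ - μ₀) / (s/√n) = (50.03 - 53) / (11.14/√42) = -1.728
p-value = 0.0915

Since p-value > α = 0.01, we fail to reject H₀.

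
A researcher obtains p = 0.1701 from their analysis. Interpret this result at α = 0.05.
Since p = 0.1701 > α = 0.05, fail to reject H₀.
There is insufficient evidence to reject the null hypothesis; the result is not statistically significant at the 0.05 level.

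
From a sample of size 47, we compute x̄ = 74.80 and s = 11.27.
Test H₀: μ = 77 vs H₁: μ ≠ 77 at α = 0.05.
One-sample t-test:
H₀: μ = 77
H₁: μ ≠ 77
df = n - 1 = 46
t = (x̄ - μ₀) / (s/√n) = (74.80 - 77) / (11.27/√47) = -1.338
p-value = 0.1874

Since p-value > α = 0.05, we fail to reject H₀.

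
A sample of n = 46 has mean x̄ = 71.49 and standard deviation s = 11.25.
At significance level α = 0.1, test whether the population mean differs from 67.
One-sample t-test:
H₀: μ = 67
H₁: μ ≠ 67
df = n - 1 = 45
t = (x̄ - μ₀) / (s/√n) = (71.49 - 67) / (11.25/√46) = 2.707
p-value = 0.0096

Since p-value < α = 0.1, we reject H₀.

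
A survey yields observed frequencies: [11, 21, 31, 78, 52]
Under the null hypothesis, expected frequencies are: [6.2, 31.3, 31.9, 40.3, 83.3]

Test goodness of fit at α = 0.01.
Chi-square goodness of fit test:
H₀: observed counts match expected distribution
H₁: observed counts differ from expected distribution
df = k - 1 = 4
χ² = Σ(O - E)²/E
   = (11 - 6.2)²/6.2 + (21 - 31.3)²/31.3 + (31 - 31.9)²/31.9 + (78 - 40.3)²/40.3 + (52 - 83.3)²/83.3
   = 3.716 + 3.389 + 0.025 + 35.268 + 11.761
   = 54.16
p-value < 0.0001

Since p-value < α = 0.01, we reject H₀.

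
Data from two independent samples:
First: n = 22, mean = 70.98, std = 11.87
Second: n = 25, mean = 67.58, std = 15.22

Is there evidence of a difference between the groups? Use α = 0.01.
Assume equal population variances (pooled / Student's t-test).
Student's two-sample t-test (equal variances):
H₀: μ₁ = μ₂
H₁: μ₁ ≠ μ₂
df = n₁ + n₂ - 2 = 45
Pooled variance s_p² = [(n₁-1)s₁² + (n₂-1)s₂²] / (n₁ + n₂ - 2) = [(21)(11.87²) + (24)(15.22²)] / 45 = 189.2977
SE = √(s_p²(1/n₁ + 1/n₂)) = √(189.2977 × (1/22 + 1/25)) = 4.0220
t = (x̄₁ - x̄₂) / SE = (70.98 - 67.58) / 4.0220 = 3.40 / 4.0220 = 0.845
p-value = 0.4024

Since p-value > α = 0.01, we fail to reject H₀.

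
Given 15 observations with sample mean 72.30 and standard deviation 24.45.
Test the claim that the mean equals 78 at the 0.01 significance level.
One-sample t-test:
H₀: μ = 78
H₁: μ ≠ 78
df = n - 1 = 14
t = (x̄ - μ₀) / (s/√n) = (72.30 - 78) / (24.45/√15) = -0.903
p-value = 0.3818

Since p-value > α = 0.01, we fail to reject H₀.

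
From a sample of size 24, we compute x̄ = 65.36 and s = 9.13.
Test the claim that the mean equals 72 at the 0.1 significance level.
One-sample t-test:
H₀: μ = 72
H₁: μ ≠ 72
df = n - 1 = 23
t = (x̄ - μ₀) / (s/√n) = (65.36 - 72) / (9.13/√24) = -3.563
p-value = 0.0017

Since p-value < α = 0.1, we reject H₀.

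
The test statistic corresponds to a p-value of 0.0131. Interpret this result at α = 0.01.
Since p = 0.0131 > α = 0.01, fail to reject H₀.
There is insufficient evidence to reject the null hypothesis; the result is not statistically significant at the 0.01 level.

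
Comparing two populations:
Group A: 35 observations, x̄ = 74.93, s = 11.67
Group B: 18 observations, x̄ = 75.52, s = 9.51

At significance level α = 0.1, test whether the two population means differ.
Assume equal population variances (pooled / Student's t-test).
Student's two-sample t-test (equal variances):
H₀: μ₁ = μ₂
H₁: μ₁ ≠ μ₂
df = n₁ + n₂ - 2 = 51
Pooled variance s_p² = [(n₁-1)s₁² + (n₂-1)s₂²] / (n₁ + n₂ - 2) = [(34)(11.67²) + (17)(9.51²)] / 51 = 120.9393
SE = √(s_p²(1/n₁ + 1/n₂)) = √(120.9393 × (1/35 + 1/18)) = 3.1897
t = (x̄₁ - x̄₂) / SE = (74.93 - 75.52) / 3.1897 = -0.59 / 3.1897 = -0.185
p-value = 0.8540

Since p-value > α = 0.1, we fail to reject H₀.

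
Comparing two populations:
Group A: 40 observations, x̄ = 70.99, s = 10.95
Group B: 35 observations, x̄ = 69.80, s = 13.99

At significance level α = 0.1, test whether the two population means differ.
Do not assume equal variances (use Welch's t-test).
Welch's two-sample t-test:
H₀: μ₁ = μ₂
H₁: μ₁ ≠ μ₂
s₁²/n₁ = 10.95²/40 = 2.9976,  s₂²/n₂ = 13.99²/35 = 5.5920
SE = √(s₁²/n₁ + s₂²/n₂) = √(2.9976 + 5.5920) = 2.9308
df (Welch-Satterthwaite) = (s₁²/n₁ + s₂²/n₂)² / [(s₁²/n₁)²/(n₁-1) + (s₂²/n₂)²/(n₂-1)] ≈ 64.15
t = (x̄₁ - x̄₂) / SE = (70.99 - 69.80) / 2.9308 = 1.19 / 2.9308 = 0.406
p-value = 0.6861

Since p-value > α = 0.1, we fail to reject H₀.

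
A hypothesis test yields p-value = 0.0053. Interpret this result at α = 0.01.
Since p = 0.0053 < α = 0.01, reject H₀.
There is sufficient evidence to reject the null hypothesis; the result is statistically significant at the 0.01 level.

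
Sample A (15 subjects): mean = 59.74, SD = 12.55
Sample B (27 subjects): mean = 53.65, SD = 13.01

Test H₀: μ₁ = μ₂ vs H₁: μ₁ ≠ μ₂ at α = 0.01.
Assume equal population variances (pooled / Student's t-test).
Student's two-sample t-test (equal variances):
H₀: μ₁ = μ₂
H₁: μ₁ ≠ μ₂
df = n₁ + n₂ - 2 = 40
Pooled variance s_p² = [(n₁-1)s₁² + (n₂-1)s₂²] / (n₁ + n₂ - 2) = [(14)(12.55²) + (26)(13.01²)] / 40 = 165.1449
SE = √(s_p²(1/n₁ + 1/n₂)) = √(165.1449 × (1/15 + 1/27)) = 4.1384
t = (x̄₁ - x̄₂) / SE = (59.74 - 53.65) / 4.1384 = 6.09 / 4.1384 = 1.472
p-value = 0.1490

Since p-value > α = 0.01, we fail to reject H₀.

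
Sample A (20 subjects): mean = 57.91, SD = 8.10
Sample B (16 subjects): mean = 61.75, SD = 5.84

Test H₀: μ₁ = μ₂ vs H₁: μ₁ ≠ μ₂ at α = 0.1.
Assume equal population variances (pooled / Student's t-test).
Student's two-sample t-test (equal variances):
H₀: μ₁ = μ₂
H₁: μ₁ ≠ μ₂
df = n₁ + n₂ - 2 = 34
Pooled variance s_p² = [(n₁-1)s₁² + (n₂-1)s₂²] / (n₁ + n₂ - 2) = [(19)(8.10²) + (15)(5.84²)] / 34 = 51.7110
SE = √(s_p²(1/n₁ + 1/n₂)) = √(51.7110 × (1/20 + 1/16)) = 2.4119
t = (x̄₁ - x̄₂) / SE = (57.91 - 61.75) / 2.4119 = -3.84 / 2.4119 = -1.592
p-value = 0.1206

Since p-value > α = 0.1, we fail to reject H₀.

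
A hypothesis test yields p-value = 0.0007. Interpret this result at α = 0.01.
Since p = 0.0007 < α = 0.01, reject H₀.
There is sufficient evidence to reject the null hypothesis; the result is statistically significant at the 0.01 level.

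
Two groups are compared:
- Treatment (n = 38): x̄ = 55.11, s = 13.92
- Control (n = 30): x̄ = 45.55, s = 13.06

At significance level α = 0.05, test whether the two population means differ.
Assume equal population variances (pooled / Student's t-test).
Student's two-sample t-test (equal variances):
H₀: μ₁ = μ₂
H₁: μ₁ ≠ μ₂
df = n₁ + n₂ - 2 = 66
Pooled variance s_p² = [(n₁-1)s₁² + (n₂-1)s₂²] / (n₁ + n₂ - 2) = [(37)(13.92²) + (29)(13.06²)] / 66 = 183.5712
SE = √(s_p²(1/n₁ + 1/n₂)) = √(183.5712 × (1/38 + 1/30)) = 3.3091
t = (x̄₁ - x̄₂) / SE = (55.11 - 45.55) / 3.3091 = 9.56 / 3.3091 = 2.889
p-value = 0.0052

Since p-value < α = 0.05, we reject H₀.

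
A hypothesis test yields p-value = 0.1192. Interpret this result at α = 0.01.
Since p = 0.1192 > α = 0.01, fail to reject H₀.
There is insufficient evidence to reject the null hypothesis; the result is not statistically significant at the 0.01 level.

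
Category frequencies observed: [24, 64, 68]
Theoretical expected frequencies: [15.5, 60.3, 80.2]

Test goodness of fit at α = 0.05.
Chi-square goodness of fit test:
H₀: observed counts match expected distribution
H₁: observed counts differ from expected distribution
df = k - 1 = 2
χ² = Σ(O - E)²/E
   = (24 - 15.5)²/15.5 + (64 - 60.3)²/60.3 + (68 - 80.2)²/80.2
   = 4.661 + 0.227 + 1.856
   = 6.74
p-value = 0.0343

Since p-value < α = 0.05, we reject H₀.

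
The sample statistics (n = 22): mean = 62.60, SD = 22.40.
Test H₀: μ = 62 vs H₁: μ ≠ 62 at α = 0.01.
One-sample t-test:
H₀: μ = 62
H₁: μ ≠ 62
df = n - 1 = 21
t = (x̄ - μ₀) / (s/√n) = (62.60 - 62) / (22.40/√22) = 0.126
p-value = 0.9012

Since p-value > α = 0.01, we fail to reject H₀.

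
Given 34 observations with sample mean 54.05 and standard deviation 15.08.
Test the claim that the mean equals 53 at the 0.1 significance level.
One-sample t-test:
H₀: μ = 53
H₁: μ ≠ 53
df = n - 1 = 33
t = (x̄ - μ₀) / (s/√n) = (54.05 - 53) / (15.08/√34) = 0.406
p-value = 0.6874

Since p-value > α = 0.1, we fail to reject H₀.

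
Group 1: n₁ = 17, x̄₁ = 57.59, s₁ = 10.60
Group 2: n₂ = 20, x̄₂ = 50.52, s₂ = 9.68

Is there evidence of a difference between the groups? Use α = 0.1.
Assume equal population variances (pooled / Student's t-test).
Student's two-sample t-test (equal variances):
H₀: μ₁ = μ₂
H₁: μ₁ ≠ μ₂
df = n₁ + n₂ - 2 = 35
Pooled variance s_p² = [(n₁-1)s₁² + (n₂-1)s₂²] / (n₁ + n₂ - 2) = [(16)(10.60²) + (19)(9.68²)] / 35 = 102.2316
SE = √(s_p²(1/n₁ + 1/n₂)) = √(102.2316 × (1/17 + 1/20)) = 3.3354
t = (x̄₁ - x̄₂) / SE = (57.59 - 50.52) / 3.3354 = 7.07 / 3.3354 = 2.120
p-value = 0.0412

Since p-value < α = 0.1, we reject H₀.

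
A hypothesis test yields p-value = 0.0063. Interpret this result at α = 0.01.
Since p = 0.0063 < α = 0.01, reject H₀.
There is sufficient evidence to reject the null hypothesis; the result is statistically significant at the 0.01 level.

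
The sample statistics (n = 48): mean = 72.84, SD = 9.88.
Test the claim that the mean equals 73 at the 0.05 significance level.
One-sample t-test:
H₀: μ = 73
H₁: μ ≠ 73
df = n - 1 = 47
t = (x̄ - μ₀) / (s/√n) = (72.84 - 73) / (9.88/√48) = -0.112
p-value = 0.9111

Since p-value > α = 0.05, we fail to reject H₀.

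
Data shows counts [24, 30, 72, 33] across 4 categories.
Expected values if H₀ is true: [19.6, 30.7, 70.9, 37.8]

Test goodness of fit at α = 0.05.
Chi-square goodness of fit test:
H₀: observed counts match expected distribution
H₁: observed counts differ from expected distribution
df = k - 1 = 3
χ² = Σ(O - E)²/E
   = (24 - 19.6)²/19.6 + (30 - 30.7)²/30.7 + (72 - 70.9)²/70.9 + (33 - 37.8)²/37.8
   = 0.988 + 0.016 + 0.017 + 0.610
   = 1.63
p-value = 0.6525

Since p-value > α = 0.05, we fail to reject H₀.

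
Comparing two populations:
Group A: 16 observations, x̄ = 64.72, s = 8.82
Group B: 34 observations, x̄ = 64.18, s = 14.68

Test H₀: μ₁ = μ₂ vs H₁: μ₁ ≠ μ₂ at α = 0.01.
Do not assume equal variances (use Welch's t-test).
Welch's two-sample t-test:
H₀: μ₁ = μ₂
H₁: μ₁ ≠ μ₂
s₁²/n₁ = 8.82²/16 = 4.8620,  s₂²/n₂ = 14.68²/34 = 6.3383
SE = √(s₁²/n₁ + s₂²/n₂) = √(4.8620 + 6.3383) = 3.3467
df (Welch-Satterthwaite) = (s₁²/n₁ + s₂²/n₂)² / [(s₁²/n₁)²/(n₁-1) + (s₂²/n₂)²/(n₂-1)] ≈ 44.91
t = (x̄₁ - x̄₂) / SE = (64.72 - 64.18) / 3.3467 = 0.54 / 3.3467 = 0.161
p-value = 0.8725

Since p-value > α = 0.01, we fail to reject H₀.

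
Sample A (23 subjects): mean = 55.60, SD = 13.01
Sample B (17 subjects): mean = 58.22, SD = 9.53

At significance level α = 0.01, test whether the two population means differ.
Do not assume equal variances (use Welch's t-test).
Welch's two-sample t-test:
H₀: μ₁ = μ₂
H₁: μ₁ ≠ μ₂
s₁²/n₁ = 13.01²/23 = 7.3591,  s₂²/n₂ = 9.53²/17 = 5.3424
SE = √(s₁²/n₁ + s₂²/n₂) = √(7.3591 + 5.3424) = 3.5639
df (Welch-Satterthwaite) = (s₁²/n₁ + s₂²/n₂)² / [(s₁²/n₁)²/(n₁-1) + (s₂²/n₂)²/(n₂-1)] ≈ 38.00
t = (x̄₁ - x̄₂) / SE = (55.60 - 58.22) / 3.5639 = -2.62 / 3.5639 = -0.735
p-value = 0.4668

Since p-value > α = 0.01, we fail to reject H₀.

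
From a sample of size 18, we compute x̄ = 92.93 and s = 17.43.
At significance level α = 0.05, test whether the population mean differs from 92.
One-sample t-test:
H₀: μ = 92
H₁: μ ≠ 92
df = n - 1 = 17
t = (x̄ - μ₀) / (s/√n) = (92.93 - 92) / (17.43/√18) = 0.226
p-value = 0.8236

Since p-value > α = 0.05, we fail to reject H₀.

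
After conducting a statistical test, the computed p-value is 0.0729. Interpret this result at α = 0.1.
Since p = 0.0729 < α = 0.1, reject H₀.
There is sufficient evidence to reject the null hypothesis; the result is statistically significant at the 0.1 level.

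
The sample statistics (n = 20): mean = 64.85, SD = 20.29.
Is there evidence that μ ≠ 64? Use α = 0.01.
One-sample t-test:
H₀: μ = 64
H₁: μ ≠ 64
df = n - 1 = 19
t = (x̄ - μ₀) / (s/√n) = (64.85 - 64) / (20.29/√20) = 0.187
p-value = 0.8534

Since p-value > α = 0.01, we fail to reject H₀.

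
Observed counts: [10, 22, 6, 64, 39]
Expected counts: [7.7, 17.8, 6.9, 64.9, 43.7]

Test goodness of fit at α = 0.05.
Chi-square goodness of fit test:
H₀: observed counts match expected distribution
H₁: observed counts differ from expected distribution
df = k - 1 = 4
χ² = Σ(O - E)²/E
   = (10 - 7.7)²/7.7 + (22 - 17.8)²/17.8 + (6 - 6.9)²/6.9 + (64 - 64.9)²/64.9 + (39 - 43.7)²/43.7
   = 0.687 + 0.991 + 0.117 + 0.012 + 0.505
   = 2.31
p-value = 0.6783

Since p-value > α = 0.05, we fail to reject H₀.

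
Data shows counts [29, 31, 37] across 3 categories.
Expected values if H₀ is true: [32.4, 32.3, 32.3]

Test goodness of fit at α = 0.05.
Chi-square goodness of fit test:
H₀: observed counts match expected distribution
H₁: observed counts differ from expected distribution
df = k - 1 = 2
χ² = Σ(O - E)²/E
   = (29 - 32.4)²/32.4 + (31 - 32.3)²/32.3 + (37 - 32.3)²/32.3
   = 0.357 + 0.052 + 0.684
   = 1.09
p-value = 0.5790

Since p-value > α = 0.05, we fail to reject H₀.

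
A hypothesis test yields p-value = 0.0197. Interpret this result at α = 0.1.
Since p = 0.0197 < α = 0.1, reject H₀.
There is sufficient evidence to reject the null hypothesis; the result is statistically significant at the 0.1 level.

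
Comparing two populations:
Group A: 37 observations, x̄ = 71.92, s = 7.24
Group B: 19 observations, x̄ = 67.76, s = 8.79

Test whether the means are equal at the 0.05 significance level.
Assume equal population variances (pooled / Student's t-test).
Student's two-sample t-test (equal variances):
H₀: μ₁ = μ₂
H₁: μ₁ ≠ μ₂
df = n₁ + n₂ - 2 = 54
Pooled variance s_p² = [(n₁-1)s₁² + (n₂-1)s₂²] / (n₁ + n₂ - 2) = [(36)(7.24²) + (18)(8.79²)] / 54 = 60.6998
SE = √(s_p²(1/n₁ + 1/n₂)) = √(60.6998 × (1/37 + 1/19)) = 2.1989
t = (x̄₁ - x̄₂) / SE = (71.92 - 67.76) / 2.1989 = 4.16 / 2.1989 = 1.892
p-value = 0.0639

Since p-value > α = 0.05, we fail to reject H₀.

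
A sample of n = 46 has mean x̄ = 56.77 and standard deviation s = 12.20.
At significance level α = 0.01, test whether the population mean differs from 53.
One-sample t-test:
H₀: μ = 53
H₁: μ ≠ 53
df = n - 1 = 45
t = (x̄ - μ₀) / (s/√n) = (56.77 - 53) / (12.20/√46) = 2.096
p-value = 0.0418

Since p-value > α = 0.01, we fail to reject H₀.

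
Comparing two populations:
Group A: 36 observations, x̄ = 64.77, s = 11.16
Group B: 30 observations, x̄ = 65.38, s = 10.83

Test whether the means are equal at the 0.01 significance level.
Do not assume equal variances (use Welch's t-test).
Welch's two-sample t-test:
H₀: μ₁ = μ₂
H₁: μ₁ ≠ μ₂
s₁²/n₁ = 11.16²/36 = 3.4596,  s₂²/n₂ = 10.83²/30 = 3.9096
SE = √(s₁²/n₁ + s₂²/n₂) = √(3.4596 + 3.9096) = 2.7146
df (Welch-Satterthwaite) = (s₁²/n₁ + s₂²/n₂)² / [(s₁²/n₁)²/(n₁-1) + (s₂²/n₂)²/(n₂-1)] ≈ 62.49
t = (x̄₁ - x̄₂) / SE = (64.77 - 65.38) / 2.7146 = -0.61 / 2.7146 = -0.225
p-value = 0.8229

Since p-value > α = 0.01, we fail to reject H₀.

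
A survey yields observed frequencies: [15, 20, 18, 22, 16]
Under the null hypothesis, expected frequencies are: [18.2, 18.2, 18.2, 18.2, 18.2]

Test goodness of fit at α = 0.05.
Chi-square goodness of fit test:
H₀: observed counts match expected distribution
H₁: observed counts differ from expected distribution
df = k - 1 = 4
χ² = Σ(O - E)²/E
   = (15 - 18.2)²/18.2 + (20 - 18.2)²/18.2 + (18 - 18.2)²/18.2 + (22 - 18.2)²/18.2 + (16 - 18.2)²/18.2
   = 0.563 + 0.178 + 0.002 + 0.793 + 0.266
   = 1.80
p-value = 0.7721

Since p-value > α = 0.05, we fail to reject H₀.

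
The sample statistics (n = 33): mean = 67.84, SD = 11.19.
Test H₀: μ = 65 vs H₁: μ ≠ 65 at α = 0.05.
One-sample t-test:
H₀: μ = 65
H₁: μ ≠ 65
df = n - 1 = 32
t = (x̄ - μ₀) / (s/√n) = (67.84 - 65) / (11.19/√33) = 1.458
p-value = 0.1546

Since p-value > α = 0.05, we fail to reject H₀.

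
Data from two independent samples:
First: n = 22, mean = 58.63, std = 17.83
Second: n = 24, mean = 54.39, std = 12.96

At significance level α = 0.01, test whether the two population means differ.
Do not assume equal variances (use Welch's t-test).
Welch's two-sample t-test:
H₀: μ₁ = μ₂
H₁: μ₁ ≠ μ₂
s₁²/n₁ = 17.83²/22 = 14.4504,  s₂²/n₂ = 12.96²/24 = 6.9984
SE = √(s₁²/n₁ + s₂²/n₂) = √(14.4504 + 6.9984) = 4.6313
df (Welch-Satterthwaite) = (s₁²/n₁ + s₂²/n₂)² / [(s₁²/n₁)²/(n₁-1) + (s₂²/n₂)²/(n₂-1)] ≈ 38.11
t = (x̄₁ - x̄₂) / SE = (58.63 - 54.39) / 4.6313 = 4.24 / 4.6313 = 0.916
p-value = 0.3657

Since p-value > α = 0.01, we fail to reject H₀.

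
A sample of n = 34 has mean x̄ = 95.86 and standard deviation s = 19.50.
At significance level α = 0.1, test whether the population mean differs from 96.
One-sample t-test:
H₀: μ = 96
H₁: μ ≠ 96
df = n - 1 = 33
t = (x̄ - μ₀) / (s/√n) = (95.86 - 96) / (19.50/√34) = -0.042
p-value = 0.9669

Since p-value > α = 0.1, we fail to reject H₀.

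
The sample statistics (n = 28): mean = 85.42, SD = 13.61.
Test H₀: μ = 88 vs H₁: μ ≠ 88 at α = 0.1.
One-sample t-test:
H₀: μ = 88
H₁: μ ≠ 88
df = n - 1 = 27
t = (x̄ - μ₀) / (s/√n) = (85.42 - 88) / (13.61/√28) = -1.003
p-value = 0.3247

Since p-value > α = 0.1, we fail to reject H₀.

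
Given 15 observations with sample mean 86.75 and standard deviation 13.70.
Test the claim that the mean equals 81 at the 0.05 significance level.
One-sample t-test:
H₀: μ = 81
H₁: μ ≠ 81
df = n - 1 = 14
t = (x̄ - μ₀) / (s/√n) = (86.75 - 81) / (13.70/√15) = 1.626
p-value = 0.1263

Since p-value > α = 0.05, we fail to reject H₀.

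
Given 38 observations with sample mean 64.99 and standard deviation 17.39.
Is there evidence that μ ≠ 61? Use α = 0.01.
One-sample t-test:
H₀: μ = 61
H₁: μ ≠ 61
df = n - 1 = 37
t = (x̄ - μ₀) / (s/√n) = (64.99 - 61) / (17.39/√38) = 1.414
p-value = 0.1656

Since p-value > α = 0.01, we fail to reject H₀.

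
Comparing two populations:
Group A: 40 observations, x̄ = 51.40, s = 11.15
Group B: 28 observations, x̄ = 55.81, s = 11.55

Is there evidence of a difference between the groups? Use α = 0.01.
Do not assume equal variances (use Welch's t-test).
Welch's two-sample t-test:
H₀: μ₁ = μ₂
H₁: μ₁ ≠ μ₂
s₁²/n₁ = 11.15²/40 = 3.1081,  s₂²/n₂ = 11.55²/28 = 4.7644
SE = √(s₁²/n₁ + s₂²/n₂) = √(3.1081 + 4.7644) = 2.8058
df (Welch-Satterthwaite) = (s₁²/n₁ + s₂²/n₂)² / [(s₁²/n₁)²/(n₁-1) + (s₂²/n₂)²/(n₂-1)] ≈ 56.94
t = (x̄₁ - x̄₂) / SE = (51.40 - 55.81) / 2.8058 = -4.41 / 2.8058 = -1.572
p-value = 0.1215

Since p-value > α = 0.01, we fail to reject H₀.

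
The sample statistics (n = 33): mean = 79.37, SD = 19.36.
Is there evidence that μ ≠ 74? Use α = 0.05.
One-sample t-test:
H₀: μ = 74
H₁: μ ≠ 74
df = n - 1 = 32
t = (x̄ - μ₀) / (s/√n) = (79.37 - 74) / (19.36/√33) = 1.593
p-value = 0.1209

Since p-value > α = 0.05, we fail to reject H₀.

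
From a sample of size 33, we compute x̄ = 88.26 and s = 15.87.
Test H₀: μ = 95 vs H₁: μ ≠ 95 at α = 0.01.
One-sample t-test:
H₀: μ = 95
H₁: μ ≠ 95
df = n - 1 = 32
t = (x̄ - μ₀) / (s/√n) = (88.26 - 95) / (15.87/√33) = -2.440
p-value = 0.0204

Since p-value > α = 0.01, we fail to reject H₀.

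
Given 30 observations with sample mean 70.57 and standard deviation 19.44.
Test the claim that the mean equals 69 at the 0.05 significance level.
One-sample t-test:
H₀: μ = 69
H₁: μ ≠ 69
df = n - 1 = 29
t = (x̄ - μ₀) / (s/√n) = (70.57 - 69) / (19.44/√30) = 0.442
p-value = 0.6615

Since p-value > α = 0.05, we fail to reject H₀.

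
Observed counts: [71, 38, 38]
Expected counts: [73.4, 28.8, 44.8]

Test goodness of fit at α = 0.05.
Chi-square goodness of fit test:
H₀: observed counts match expected distribution
H₁: observed counts differ from expected distribution
df = k - 1 = 2
χ² = Σ(O - E)²/E
   = (71 - 73.4)²/73.4 + (38 - 28.8)²/28.8 + (38 - 44.8)²/44.8
   = 0.078 + 2.939 + 1.032
   = 4.05
p-value = 0.1320

Since p-value > α = 0.05, we fail to reject H₀.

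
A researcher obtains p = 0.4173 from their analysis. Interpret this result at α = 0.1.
Since p = 0.4173 > α = 0.1, fail to reject H₀.
There is insufficient evidence to reject the null hypothesis; the result is not statistically significant at the 0.1 level.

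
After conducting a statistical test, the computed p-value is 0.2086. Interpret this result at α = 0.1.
Since p = 0.2086 > α = 0.1, fail to reject H₀.
There is insufficient evidence to reject the null hypothesis; the result is not statistically significant at the 0.1 level.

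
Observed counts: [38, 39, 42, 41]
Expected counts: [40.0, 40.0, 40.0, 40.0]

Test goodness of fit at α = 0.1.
Chi-square goodness of fit test:
H₀: observed counts match expected distribution
H₁: observed counts differ from expected distribution
df = k - 1 = 3
χ² = Σ(O - E)²/E
   = (38 - 40.0)²/40.0 + (39 - 40.0)²/40.0 + (42 - 40.0)²/40.0 + (41 - 40.0)²/40.0
   = 0.100 + 0.025 + 0.100 + 0.025
   = 0.25
p-value = 0.9691

Since p-value > α = 0.1, we fail to reject H₀.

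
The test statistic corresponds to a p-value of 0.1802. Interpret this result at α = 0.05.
Since p = 0.1802 > α = 0.05, fail to reject H₀.
There is insufficient evidence to reject the null hypothesis; the result is not statistically significant at the 0.05 level.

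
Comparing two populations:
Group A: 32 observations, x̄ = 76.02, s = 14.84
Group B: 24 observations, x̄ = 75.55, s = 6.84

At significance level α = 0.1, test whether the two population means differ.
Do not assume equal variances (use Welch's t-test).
Welch's two-sample t-test:
H₀: μ₁ = μ₂
H₁: μ₁ ≠ μ₂
s₁²/n₁ = 14.84²/32 = 6.8820,  s₂²/n₂ = 6.84²/24 = 1.9494
SE = √(s₁²/n₁ + s₂²/n₂) = √(6.8820 + 1.9494) = 2.9718
df (Welch-Satterthwaite) = (s₁²/n₁ + s₂²/n₂)² / [(s₁²/n₁)²/(n₁-1) + (s₂²/n₂)²/(n₂-1)] ≈ 46.07
t = (x̄₁ - x̄₂) / SE = (76.02 - 75.55) / 2.9718 = 0.47 / 2.9718 = 0.158
p-value = 0.8750

Since p-value > α = 0.1, we fail to reject H₀.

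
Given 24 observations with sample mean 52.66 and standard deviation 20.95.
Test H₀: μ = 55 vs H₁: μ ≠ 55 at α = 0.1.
One-sample t-test:
H₀: μ = 55
H₁: μ ≠ 55
df = n - 1 = 23
t = (x̄ - μ₀) / (s/√n) = (52.66 - 55) / (20.95/√24) = -0.547
p-value = 0.5895

Since p-value > α = 0.1, we fail to reject H₀.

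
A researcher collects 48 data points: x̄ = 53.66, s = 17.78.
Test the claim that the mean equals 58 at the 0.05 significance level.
One-sample t-test:
H₀: μ = 58
H₁: μ ≠ 58
df = n - 1 = 47
t = (x̄ - μ₀) / (s/√n) = (53.66 - 58) / (17.78/√48) = -1.691
p-value = 0.0974

Since p-value > α = 0.05, we fail to reject H₀.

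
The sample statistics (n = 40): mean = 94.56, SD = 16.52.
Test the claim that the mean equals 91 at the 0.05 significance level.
One-sample t-test:
H₀: μ = 91
H₁: μ ≠ 91
df = n - 1 = 39
t = (x̄ - μ₀) / (s/√n) = (94.56 - 91) / (16.52/√40) = 1.363
p-value = 0.1807

Since p-value > α = 0.05, we fail to reject H₀.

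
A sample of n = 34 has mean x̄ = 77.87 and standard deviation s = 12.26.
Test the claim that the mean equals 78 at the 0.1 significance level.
One-sample t-test:
H₀: μ = 78
H₁: μ ≠ 78
df = n - 1 = 33
t = (x̄ - μ₀) / (s/√n) = (77.87 - 78) / (12.26/√34) = -0.062
p-value = 0.9511

Since p-value > α = 0.1, we fail to reject H₀.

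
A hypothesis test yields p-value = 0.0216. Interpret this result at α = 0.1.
Since p = 0.0216 < α = 0.1, reject H₀.
There is sufficient evidence to reject the null hypothesis; the result is statistically significant at the 0.1 level.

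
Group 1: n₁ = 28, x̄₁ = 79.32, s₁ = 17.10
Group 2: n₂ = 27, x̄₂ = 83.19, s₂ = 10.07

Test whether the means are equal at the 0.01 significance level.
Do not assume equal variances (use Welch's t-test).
Welch's two-sample t-test:
H₀: μ₁ = μ₂
H₁: μ₁ ≠ μ₂
s₁²/n₁ = 17.10²/28 = 10.4432,  s₂²/n₂ = 10.07²/27 = 3.7557
SE = √(s₁²/n₁ + s₂²/n₂) = √(10.4432 + 3.7557) = 3.7681
df (Welch-Satterthwaite) = (s₁²/n₁ + s₂²/n₂)² / [(s₁²/n₁)²/(n₁-1) + (s₂²/n₂)²/(n₂-1)] ≈ 44.00
t = (x̄₁ - x̄₂) / SE = (79.32 - 83.19) / 3.7681 = -3.87 / 3.7681 = -1.027
p-value = 0.3100

Since p-value > α = 0.01, we fail to reject H₀.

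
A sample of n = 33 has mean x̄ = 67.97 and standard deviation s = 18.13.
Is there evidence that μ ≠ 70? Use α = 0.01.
One-sample t-test:
H₀: μ = 70
H₁: μ ≠ 70
df = n - 1 = 32
t = (x̄ - μ₀) / (s/√n) = (67.97 - 70) / (18.13/√33) = -0.643
p-value = 0.5247

Since p-value > α = 0.01, we fail to reject H₀.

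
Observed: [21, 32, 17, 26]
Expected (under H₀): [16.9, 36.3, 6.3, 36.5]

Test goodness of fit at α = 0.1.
Chi-square goodness of fit test:
H₀: observed counts match expected distribution
H₁: observed counts differ from expected distribution
df = k - 1 = 3
χ² = Σ(O - E)²/E
   = (21 - 16.9)²/16.9 + (32 - 36.3)²/36.3 + (17 - 6.3)²/6.3 + (26 - 36.5)²/36.5
   = 0.995 + 0.509 + 18.173 + 3.021
   = 22.70
p-value < 0.0001

Since p-value < α = 0.1, we reject H₀.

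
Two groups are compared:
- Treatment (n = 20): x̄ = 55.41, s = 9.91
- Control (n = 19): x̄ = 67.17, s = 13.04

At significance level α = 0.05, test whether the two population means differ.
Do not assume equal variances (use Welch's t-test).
Welch's two-sample t-test:
H₀: μ₁ = μ₂
H₁: μ₁ ≠ μ₂
s₁²/n₁ = 9.91²/20 = 4.9104,  s₂²/n₂ = 13.04²/19 = 8.9496
SE = √(s₁²/n₁ + s₂²/n₂) = √(4.9104 + 8.9496) = 3.7229
df (Welch-Satterthwaite) = (s₁²/n₁ + s₂²/n₂)² / [(s₁²/n₁)²/(n₁-1) + (s₂²/n₂)²/(n₂-1)] ≈ 33.59
t = (x̄₁ - x̄₂) / SE = (55.41 - 67.17) / 3.7229 = -11.76 / 3.7229 = -3.159
p-value = 0.0033

Since p-value < α = 0.05, we reject H₀.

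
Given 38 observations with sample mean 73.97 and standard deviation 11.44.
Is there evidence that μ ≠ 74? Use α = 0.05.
One-sample t-test:
H₀: μ = 74
H₁: μ ≠ 74
df = n - 1 = 37
t = (x̄ - μ₀) / (s/√n) = (73.97 - 74) / (11.44/√38) = -0.016
p-value = 0.9872

Since p-value > α = 0.05, we fail to reject H₀.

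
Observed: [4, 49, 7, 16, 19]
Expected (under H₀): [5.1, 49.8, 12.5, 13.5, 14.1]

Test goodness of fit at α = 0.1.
Chi-square goodness of fit test:
H₀: observed counts match expected distribution
H₁: observed counts differ from expected distribution
df = k - 1 = 4
χ² = Σ(O - E)²/E
   = (4 - 5.1)²/5.1 + (49 - 49.8)²/49.8 + (7 - 12.5)²/12.5 + (16 - 13.5)²/13.5 + (19 - 14.1)²/14.1
   = 0.237 + 0.013 + 2.420 + 0.463 + 1.703
   = 4.84
p-value = 0.3046

Since p-value > α = 0.1, we fail to reject H₀.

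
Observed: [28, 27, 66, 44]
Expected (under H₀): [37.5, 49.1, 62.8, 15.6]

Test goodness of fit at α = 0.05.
Chi-square goodness of fit test:
H₀: observed counts match expected distribution
H₁: observed counts differ from expected distribution
df = k - 1 = 3
χ² = Σ(O - E)²/E
   = (28 - 37.5)²/37.5 + (27 - 49.1)²/49.1 + (66 - 62.8)²/62.8 + (44 - 15.6)²/15.6
   = 2.407 + 9.947 + 0.163 + 51.703
   = 64.22
p-value < 0.0001

Since p-value < α = 0.05, we reject H₀.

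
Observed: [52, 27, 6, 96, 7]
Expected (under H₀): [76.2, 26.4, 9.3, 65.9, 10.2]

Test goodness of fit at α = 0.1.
Chi-square goodness of fit test:
H₀: observed counts match expected distribution
H₁: observed counts differ from expected distribution
df = k - 1 = 4
χ² = Σ(O - E)²/E
   = (52 - 76.2)²/76.2 + (27 - 26.4)²/26.4 + (6 - 9.3)²/9.3 + (96 - 65.9)²/65.9 + (7 - 10.2)²/10.2
   = 7.686 + 0.014 + 1.171 + 13.748 + 1.004
   = 23.62
p-value = 0.0001

Since p-value < α = 0.1, we reject H₀.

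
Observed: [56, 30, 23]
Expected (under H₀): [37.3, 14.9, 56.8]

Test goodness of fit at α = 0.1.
Chi-square goodness of fit test:
H₀: observed counts match expected distribution
H₁: observed counts differ from expected distribution
df = k - 1 = 2
χ² = Σ(O - E)²/E
   = (56 - 37.3)²/37.3 + (30 - 14.9)²/14.9 + (23 - 56.8)²/56.8
   = 9.375 + 15.303 + 20.113
   = 44.79
p-value < 0.0001

Since p-value < α = 0.1, we reject H₀.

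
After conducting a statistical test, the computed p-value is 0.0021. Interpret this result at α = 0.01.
Since p = 0.0021 < α = 0.01, reject H₀.
There is sufficient evidence to reject the null hypothesis; the result is statistically significant at the 0.01 level.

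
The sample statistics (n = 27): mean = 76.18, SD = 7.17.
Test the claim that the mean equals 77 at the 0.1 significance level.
One-sample t-test:
H₀: μ = 77
H₁: μ ≠ 77
df = n - 1 = 26
t = (x̄ - μ₀) / (s/√n) = (76.18 - 77) / (7.17/√27) = -0.594
p-value = 0.5575

Since p-value > α = 0.1, we fail to reject H₀.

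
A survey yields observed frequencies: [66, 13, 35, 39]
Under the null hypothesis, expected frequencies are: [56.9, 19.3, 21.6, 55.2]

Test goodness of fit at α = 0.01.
Chi-square goodness of fit test:
H₀: observed counts match expected distribution
H₁: observed counts differ from expected distribution
df = k - 1 = 3
χ² = Σ(O - E)²/E
   = (66 - 56.9)²/56.9 + (13 - 19.3)²/19.3 + (35 - 21.6)²/21.6 + (39 - 55.2)²/55.2
   = 1.455 + 2.056 + 8.313 + 4.754
   = 16.58
p-value = 0.0009

Since p-value < α = 0.01, we reject H₀.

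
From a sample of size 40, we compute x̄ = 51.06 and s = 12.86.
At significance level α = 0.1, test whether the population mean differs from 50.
One-sample t-test:
H₀: μ = 50
H₁: μ ≠ 50
df = n - 1 = 39
t = (x̄ - μ₀) / (s/√n) = (51.06 - 50) / (12.86/√40) = 0.521
p-value = 0.6051

Since p-value > α = 0.1, we fail to reject H₀.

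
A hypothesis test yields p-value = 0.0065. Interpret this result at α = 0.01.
Since p = 0.0065 < α = 0.01, reject H₀.
There is sufficient evidence to reject the null hypothesis; the result is statistically significant at the 0.01 level.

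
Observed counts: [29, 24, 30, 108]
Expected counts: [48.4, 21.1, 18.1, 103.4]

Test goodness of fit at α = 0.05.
Chi-square goodness of fit test:
H₀: observed counts match expected distribution
H₁: observed counts differ from expected distribution
df = k - 1 = 3
χ² = Σ(O - E)²/E
   = (29 - 48.4)²/48.4 + (24 - 21.1)²/21.1 + (30 - 18.1)²/18.1 + (108 - 103.4)²/103.4
   = 7.776 + 0.399 + 7.824 + 0.205
   = 16.20
p-value = 0.0010

Since p-value < α = 0.05, we reject H₀.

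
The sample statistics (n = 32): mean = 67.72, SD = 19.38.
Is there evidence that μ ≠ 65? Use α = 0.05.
One-sample t-test:
H₀: μ = 65
H₁: μ ≠ 65
df = n - 1 = 31
t = (x̄ - μ₀) / (s/√n) = (67.72 - 65) / (19.38/√32) = 0.794
p-value = 0.4333

Since p-value > α = 0.05, we fail to reject H₀.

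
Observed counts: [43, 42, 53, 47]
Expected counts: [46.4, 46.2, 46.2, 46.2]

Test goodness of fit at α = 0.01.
Chi-square goodness of fit test:
H₀: observed counts match expected distribution
H₁: observed counts differ from expected distribution
df = k - 1 = 3
χ² = Σ(O - E)²/E
   = (43 - 46.4)²/46.4 + (42 - 46.2)²/46.2 + (53 - 46.2)²/46.2 + (47 - 46.2)²/46.2
   = 0.249 + 0.382 + 1.001 + 0.014
   = 1.65
p-value = 0.6491

Since p-value > α = 0.01, we fail to reject H₀.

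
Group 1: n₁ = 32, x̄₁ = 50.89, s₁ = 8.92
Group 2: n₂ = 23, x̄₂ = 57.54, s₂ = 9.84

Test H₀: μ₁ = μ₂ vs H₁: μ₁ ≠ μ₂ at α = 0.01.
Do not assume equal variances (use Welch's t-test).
Welch's two-sample t-test:
H₀: μ₁ = μ₂
H₁: μ₁ ≠ μ₂
s₁²/n₁ = 8.92²/32 = 2.4865,  s₂²/n₂ = 9.84²/23 = 4.2098
SE = √(s₁²/n₁ + s₂²/n₂) = √(2.4865 + 4.2098) = 2.5877
df (Welch-Satterthwaite) = (s₁²/n₁ + s₂²/n₂)² / [(s₁²/n₁)²/(n₁-1) + (s₂²/n₂)²/(n₂-1)] ≈ 44.62
t = (x̄₁ - x̄₂) / SE = (50.89 - 57.54) / 2.5877 = -6.65 / 2.5877 = -2.570
p-value = 0.0136

Since p-value > α = 0.01, we fail to reject H₀.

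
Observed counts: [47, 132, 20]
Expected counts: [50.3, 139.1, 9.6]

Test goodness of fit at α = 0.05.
Chi-square goodness of fit test:
H₀: observed counts match expected distribution
H₁: observed counts differ from expected distribution
df = k - 1 = 2
χ² = Σ(O - E)²/E
   = (47 - 50.3)²/50.3 + (132 - 139.1)²/139.1 + (20 - 9.6)²/9.6
   = 0.217 + 0.362 + 11.267
   = 11.85
p-value = 0.0027

Since p-value < α = 0.05, we reject H₀.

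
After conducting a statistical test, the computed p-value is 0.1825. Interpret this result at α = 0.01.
Since p = 0.1825 > α = 0.01, fail to reject H₀.
There is insufficient evidence to reject the null hypothesis; the result is not statistically significant at the 0.01 level.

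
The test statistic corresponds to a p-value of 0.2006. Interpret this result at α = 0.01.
Since p = 0.2006 > α = 0.01, fail to reject H₀.
There is insufficient evidence to reject the null hypothesis; the result is not statistically significant at the 0.01 level.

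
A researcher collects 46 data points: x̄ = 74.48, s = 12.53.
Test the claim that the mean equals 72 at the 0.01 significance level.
One-sample t-test:
H₀: μ = 72
H₁: μ ≠ 72
df = n - 1 = 45
t = (x̄ - μ₀) / (s/√n) = (74.48 - 72) / (12.53/√46) = 1.342
p-value = 0.1862

Since p-value > α = 0.01, we fail to reject H₀.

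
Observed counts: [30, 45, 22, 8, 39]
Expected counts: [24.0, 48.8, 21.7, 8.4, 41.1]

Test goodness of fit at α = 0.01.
Chi-square goodness of fit test:
H₀: observed counts match expected distribution
H₁: observed counts differ from expected distribution
df = k - 1 = 4
χ² = Σ(O - E)²/E
   = (30 - 24.0)²/24.0 + (45 - 48.8)²/48.8 + (22 - 21.7)²/21.7 + (8 - 8.4)²/8.4 + (39 - 41.1)²/41.1
   = 1.500 + 0.296 + 0.004 + 0.019 + 0.107
   = 1.93
p-value = 0.7493

Since p-value > α = 0.01, we fail to reject H₀.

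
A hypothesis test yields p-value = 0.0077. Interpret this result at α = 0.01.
Since p = 0.0077 < α = 0.01, reject H₀.
There is sufficient evidence to reject the null hypothesis; the result is statistically significant at the 0.01 level.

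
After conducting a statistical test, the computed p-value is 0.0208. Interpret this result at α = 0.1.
Since p = 0.0208 < α = 0.1, reject H₀.
There is sufficient evidence to reject the null hypothesis; the result is statistically significant at the 0.1 level.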